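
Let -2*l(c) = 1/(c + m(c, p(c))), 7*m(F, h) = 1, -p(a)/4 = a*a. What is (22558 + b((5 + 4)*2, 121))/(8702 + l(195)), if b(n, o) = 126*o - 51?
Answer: 103141196/23773857 ≈ 4.3384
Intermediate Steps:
p(a) = -4*a**2 (p(a) = -4*a*a = -4*a**2)
m(F, h) = 1/7 (m(F, h) = (1/7)*1 = 1/7)
l(c) = -1/(2*(1/7 + c)) (l(c) = -1/(2*(c + 1/7)) = -1/(2*(1/7 + c)))
b(n, o) = -51 + 126*o
(22558 + b((5 + 4)*2, 121))/(8702 + l(195)) = (22558 + (-51 + 126*121))/(8702 - 7/(2 + 14*195)) = (22558 + (-51 + 15246))/(8702 - 7/(2 + 2730)) = (22558 + 15195)/(8702 - 7/2732) = 37753/(8702 - 7*1/2732) = 37753/(8702 - 7/2732) = 37753/(23773857/2732) = 37753*(2732/23773857) = 103141196/23773857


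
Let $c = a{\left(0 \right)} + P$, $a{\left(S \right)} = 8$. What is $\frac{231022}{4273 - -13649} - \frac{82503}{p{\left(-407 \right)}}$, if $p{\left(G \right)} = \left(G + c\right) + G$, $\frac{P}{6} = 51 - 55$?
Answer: $\frac{835183513}{7437630} \approx 112.29$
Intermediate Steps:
$P = -24$ ($P = 6 \left(51 - 55\right) = 6 \left(-4\right) = -24$)
$c = -16$ ($c = 8 - 24 = -16$)
$p{\left(G \right)} = -16 + 2 G$ ($p{\left(G \right)} = \left(G - 16\right) + G = \left(-16 + G\right) + G = -16 + 2 G$)
$\frac{231022}{4273 - -13649} - \frac{82503}{p{\left(-407 \right)}} = \frac{231022}{4273 - -13649} - \frac{82503}{-16 + 2 \left(-407\right)} = \frac{231022}{4273 + 13649} - \frac{82503}{-16 - 814} = \frac{231022}{17922} - \frac{82503}{-830} = 231022 \cdot \frac{1}{17922} - - \frac{82503}{830} = \frac{115511}{8961} + \frac{82503}{830} = \frac{835183513}{7437630}$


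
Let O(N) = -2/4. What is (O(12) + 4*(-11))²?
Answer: 7921/4 ≈ 1980.3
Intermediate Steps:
O(N) = -½ (O(N) = -2*¼ = -½)
(O(12) + 4*(-11))² = (-½ + 4*(-11))² = (-½ - 44)² = (-89/2)² = 7921/4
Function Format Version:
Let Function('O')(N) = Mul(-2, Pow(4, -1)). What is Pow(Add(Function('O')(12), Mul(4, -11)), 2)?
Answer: Rational(7921, 4) ≈ 1980.3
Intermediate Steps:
Function('O')(N) = Rational(-1, 2) (Function('O')(N) = Mul(-2, Rational(1, 4)) = Rational(-1, 2))
Pow(Add(Function('O')(12), Mul(4, -11)), 2) = Pow(Add(Rational(-1, 2), Mul(4, -11)), 2) = Pow(Add(Rational(-1, 2), -44), 2) = Pow(Rational(-89, 2), 2) = Rational(7921, 4)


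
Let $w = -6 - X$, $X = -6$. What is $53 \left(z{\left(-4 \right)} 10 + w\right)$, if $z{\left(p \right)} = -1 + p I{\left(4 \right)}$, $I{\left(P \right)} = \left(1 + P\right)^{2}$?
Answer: $-53530$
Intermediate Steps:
$w = 0$ ($w = -6 - -6 = -6 + 6 = 0$)
$z{\left(p \right)} = -1 + 25 p$ ($z{\left(p \right)} = -1 + p \left(1 + 4\right)^{2} = -1 + p 5^{2} = -1 + p 25 = -1 + 25 p$)
$53 \left(z{\left(-4 \right)} 10 + w\right) = 53 \left(\left(-1 + 25 \left(-4\right)\right) 10 + 0\right) = 53 \left(\left(-1 - 100\right) 10 + 0\right) = 53 \left(\left(-101\right) 10 + 0\right) = 53 \left(-1010 + 0\right) = 53 \left(-1010\right) = -53530$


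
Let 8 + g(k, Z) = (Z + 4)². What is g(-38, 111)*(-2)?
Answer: -26434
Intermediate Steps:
g(k, Z) = -8 + (4 + Z)² (g(k, Z) = -8 + (Z + 4)² = -8 + (4 + Z)²)
g(-38, 111)*(-2) = (-8 + (4 + 111)²)*(-2) = (-8 + 115²)*(-2) = (-8 + 13225)*(-2) = 13217*(-2) = -26434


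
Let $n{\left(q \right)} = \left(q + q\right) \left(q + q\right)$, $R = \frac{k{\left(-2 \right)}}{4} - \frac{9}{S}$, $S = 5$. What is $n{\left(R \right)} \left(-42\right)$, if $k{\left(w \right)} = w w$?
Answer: $- \frac{2688}{25} \approx -107.52$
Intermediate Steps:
$k{\left(w \right)} = w^{2}$
$R = - \frac{4}{5}$ ($R = \frac{\left(-2\right)^{2}}{4} - \frac{9}{5} = 4 \cdot \frac{1}{4} - \frac{9}{5} = 1 - \frac{9}{5} = - \frac{4}{5} \approx -0.8$)
$n{\left(q \right)} = 4 q^{2}$ ($n{\left(q \right)} = 2 q 2 q = 4 q^{2}$)
$n{\left(R \right)} \left(-42\right) = 4 \left(- \frac{4}{5}\right)^{2} \left(-42\right) = 4 \cdot \frac{16}{25} \left(-42\right) = \frac{64}{25} \left(-42\right) = - \frac{2688}{25}$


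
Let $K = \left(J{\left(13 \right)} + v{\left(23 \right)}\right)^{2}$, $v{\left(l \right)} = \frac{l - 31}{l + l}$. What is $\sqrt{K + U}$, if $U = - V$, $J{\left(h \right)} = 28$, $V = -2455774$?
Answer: $\frac{\sqrt{1299514046}}{23} \approx 1567.3$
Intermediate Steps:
$v{\left(l \right)} = \frac{-31 + l}{2 l}$
$U = 2455774$ ($U = \left(-1\right) \left(-2455774\right) = 2455774$)
$K = \frac{409600}{529}$ ($K = \left(28 + \frac{-31 + 23}{2 \cdot 23}\right)^{2} = \left(28 + \frac{1}{2} \cdot \frac{1}{23} \left(-8\right)\right)^{2} = \left(28 - \frac{4}{23}\right)^{2} = \left(\frac{640}{23}\right)^{2} = \frac{409600}{529} \approx 774.29$)
$\sqrt{K + U} = \sqrt{\frac{409600}{529} + 2455774} = \sqrt{\frac{1299514046}{529}} = \frac{\sqrt{1299514046}}{23}$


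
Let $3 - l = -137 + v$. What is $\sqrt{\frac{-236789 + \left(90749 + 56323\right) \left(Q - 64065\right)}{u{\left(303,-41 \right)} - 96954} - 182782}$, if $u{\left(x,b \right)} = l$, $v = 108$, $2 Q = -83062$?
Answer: $\frac{i \sqrt{4322217409334}}{13846} \approx 150.15 i$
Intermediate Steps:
$Q = -41531$ ($Q = \frac{1}{2} \left(-83062\right) = -41531$)
$l = 32$ ($l = 3 - \left(-137 + 108\right) = 3 - -29 = 3 + 29 = 32$)
$u{\left(x,b \right)} = 32$
$\sqrt{\frac{-236789 + \left(90749 + 56323\right) \left(Q - 64065\right)}{u{\left(303,-41 \right)} - 96954} - 182782} = \sqrt{\frac{-236789 + \left(90749 + 56323\right) \left(-41531 - 64065\right)}{32 - 96954} - 182782} = \sqrt{\frac{-236789 + 147072 \left(-105596\right)}{-96922} - 182782} = \sqrt{\left(-236789 - 15530214912\right) \left(- \frac{1}{96922}\right) - 182782} = \sqrt{\left(-15530451701\right) \left(- \frac{1}{96922}\right) - 182782} = \sqrt{\frac{15530451701}{96922} - 182782} = \sqrt{- \frac{2185145303}{96922}} = \frac{i \sqrt{4322217409334}}{13846}$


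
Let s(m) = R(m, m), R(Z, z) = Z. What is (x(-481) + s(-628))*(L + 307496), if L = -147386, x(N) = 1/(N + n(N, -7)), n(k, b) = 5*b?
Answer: -8647247565/86 ≈ -1.0055e+8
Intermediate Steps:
s(m) = m
x(N) = 1/(-35 + N) (x(N) = 1/(N + 5*(-7)) = 1/(N - 35) = 1/(-35 + N))
(x(-481) + s(-628))*(L + 307496) = (1/(-35 - 481) - 628)*(-147386 + 307496) = (1/(-516) - 628)*160110 = (-1/516 - 628)*160110 = -324049/516*160110 = -8647247565/86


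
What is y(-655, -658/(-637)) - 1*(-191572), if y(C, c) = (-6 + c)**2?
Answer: 1586612036/8281 ≈ 1.9160e+5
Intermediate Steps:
y(-655, -658/(-637)) - 1*(-191572) = (-6 - 658/(-637))**2 - 1*(-191572) = (-6 - 658*(-1/637))**2 + 191572 = (-6 + 94/91)**2 + 191572 = (-452/91)**2 + 191572 = 204304/8281 + 191572 = 1586612036/8281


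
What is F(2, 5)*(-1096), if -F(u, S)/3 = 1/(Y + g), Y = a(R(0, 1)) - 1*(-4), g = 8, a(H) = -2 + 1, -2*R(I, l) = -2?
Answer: 3288/11 ≈ 298.91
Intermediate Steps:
R(I, l) = 1 (R(I, l) = -½*(-2) = 1)
a(H) = -1
Y = 3 (Y = -1 - 1*(-4) = -1 + 4 = 3)
F(u, S) = -3/11 (F(u, S) = -3/(3 + 8) = -3/11)
F(2, 5)*(-1096) = -3/11*(-1096) = 3288/11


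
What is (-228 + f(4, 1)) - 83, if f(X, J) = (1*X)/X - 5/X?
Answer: -1245/4 ≈ -311.25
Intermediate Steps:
f(X, J) = 1 - 5/X (f(X, J) = X/X - 5/X = 1 - 5/X)
(-228 + f(4, 1)) - 83 = (-228 + (-5 + 4)/4) - 83 = (-228 + (1/4)*(-1)) - 83 = (-228 - 1/4) - 83 = -913/4 - 83 = -1245/4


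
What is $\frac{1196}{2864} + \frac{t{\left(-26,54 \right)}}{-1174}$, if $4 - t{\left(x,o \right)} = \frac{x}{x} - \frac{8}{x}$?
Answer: $\frac{2269139}{5463796} \approx 0.4153$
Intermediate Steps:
$t{\left(x,o \right)} = 3 + \frac{8}{x}$ ($t{\left(x,o \right)} = 4 - \left(\frac{x}{x} - \frac{8}{x}\right) = 4 - \left(1 - \frac{8}{x}\right) = 3 + \frac{8}{x}$)
$\frac{1196}{2864} + \frac{t{\left(-26,54 \right)}}{-1174} = \frac{1196}{2864} + \frac{3 + \frac{8}{-26}}{-1174} = 1196 \cdot \frac{1}{2864} + \left(3 + 8 \left(- \frac{1}{26}\right)\right) \left(- \frac{1}{1174}\right) = \frac{299}{716} + \left(3 - \frac{4}{13}\right) \left(- \frac{1}{1174}\right) = \frac{299}{716} + \frac{35}{13} \left(- \frac{1}{1174}\right) = \frac{299}{716} - \frac{35}{15262} = \frac{2269139}{5463796}$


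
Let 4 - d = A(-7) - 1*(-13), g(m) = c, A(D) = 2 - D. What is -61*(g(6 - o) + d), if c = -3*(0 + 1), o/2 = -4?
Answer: 1281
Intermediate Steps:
o = -8 (o = 2*(-4) = -8)
c = -3 (c = -3*1 = -3)
g(m) = -3
d = -18 (d = 4 - ((2 - 1*(-7)) - 1*(-13)) = 4 - ((2 + 7) + 13) = 4 - (9 + 13) = 4 - 1*22 = 4 - 22 = -18)
-61*(g(6 - o) + d) = -61*(-3 - 18) = -61*(-21) = 1281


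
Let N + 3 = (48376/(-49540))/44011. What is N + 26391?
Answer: 14383471677086/545076235 ≈ 26388.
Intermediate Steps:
N = -1635240799/545076235 (N = -3 + (48376/(-49540))/44011 = -3 + (48376*(-1/49540))*(1/44011) = -3 - 12094/12385*1/44011 = -3 - 12094/545076235 = -1635240799/545076235 ≈ -3.0000)
N + 26391 = -1635240799/545076235 + 26391 = 14383471677086/545076235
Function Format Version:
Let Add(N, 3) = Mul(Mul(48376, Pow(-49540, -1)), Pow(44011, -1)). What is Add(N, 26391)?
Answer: Rational(14383471677086, 545076235) ≈ 26388.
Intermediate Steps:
N = Rational(-1635240799, 545076235) (N = Add(-3, Mul(Mul(48376, Pow(-49540, -1)), Pow(44011, -1))) = Add(-3, Mul(Mul(48376, Rational(-1, 49540)), Rational(1, 44011))) = Add(-3, Mul(Rational(-12094, 12385), Rational(1, 44011))) = Add(-3, Rational(-12094, 545076235)) = Rational(-1635240799, 545076235) ≈ -3.0000)
Add(N, 26391) = Add(Rational(-1635240799, 545076235), 26391) = Rational(14383471677086, 545076235)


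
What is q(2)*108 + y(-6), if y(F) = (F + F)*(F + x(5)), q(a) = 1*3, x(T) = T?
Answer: 336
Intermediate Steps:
q(a) = 3
y(F) = 2*F*(5 + F) (y(F) = (F + F)*(F + 5) = (2*F)*(5 + F) = 2*F*(5 + F))
q(2)*108 + y(-6) = 3*108 + 2*(-6)*(5 - 6) = 324 + 2*(-6)*(-1) = 324 + 12 = 336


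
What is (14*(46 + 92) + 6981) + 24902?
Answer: 33815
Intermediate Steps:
(14*(46 + 92) + 6981) + 24902 = (14*138 + 6981) + 24902 = (1932 + 6981) + 24902 = 8913 + 24902 = 33815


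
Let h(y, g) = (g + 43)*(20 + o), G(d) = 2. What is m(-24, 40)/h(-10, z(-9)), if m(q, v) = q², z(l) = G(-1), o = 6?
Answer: 32/65 ≈ 0.49231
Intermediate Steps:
z(l) = 2
h(y, g) = 1118 + 26*g (h(y, g) = (g + 43)*(20 + 6) = (43 + g)*26 = 1118 + 26*g)
m(-24, 40)/h(-10, z(-9)) = (-24)²/(1118 + 26*2) = 576/(1118 + 52) = 576/1170 = 576*(1/1170) = 32/65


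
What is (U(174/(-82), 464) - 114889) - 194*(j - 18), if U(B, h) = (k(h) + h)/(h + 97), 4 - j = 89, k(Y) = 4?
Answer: -17747453/187 ≈ -94906.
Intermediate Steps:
j = -85 (j = 4 - 1*89 = 4 - 89 = -85)
U(B, h) = (4 + h)/(97 + h) (U(B, h) = (4 + h)/(h + 97) = (4 + h)/(97 + h))
(U(174/(-82), 464) - 114889) - 194*(j - 18) = ((4 + 464)/(97 + 464) - 114889) - 194*(-85 - 18) = (468/561 - 114889) - 194*(-103) = ((1/561)*468 - 114889) + 19982 = (156/187 - 114889) + 19982 = -21484087/187 + 19982 = -17747453/187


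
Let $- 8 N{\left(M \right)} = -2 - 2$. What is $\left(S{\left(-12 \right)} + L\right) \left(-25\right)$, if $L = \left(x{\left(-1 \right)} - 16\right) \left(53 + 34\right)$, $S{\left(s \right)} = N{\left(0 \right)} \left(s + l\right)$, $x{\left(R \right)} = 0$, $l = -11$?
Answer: $\frac{70175}{2} \approx 35088.0$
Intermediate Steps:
$N{\left(M \right)} = \frac{1}{2}$ ($N{\left(M \right)} = - \frac{-2 - 2}{8} = \left(- \frac{1}{8}\right) \left(-4\right) = \frac{1}{2}$)
$S{\left(s \right)} = - \frac{11}{2} + \frac{s}{2}$ ($S{\left(s \right)} = \frac{s - 11}{2} = \frac{-11 + s}{2} = - \frac{11}{2} + \frac{s}{2}$)
$L = -1392$ ($L = \left(0 - 16\right) \left(53 + 34\right) = \left(-16\right) 87 = -1392$)
$\left(S{\left(-12 \right)} + L\right) \left(-25\right) = \left(\left(- \frac{11}{2} + \frac{1}{2} \left(-12\right)\right) - 1392\right) \left(-25\right) = \left(\left(- \frac{11}{2} - 6\right) - 1392\right) \left(-25\right) = \left(- \frac{23}{2} - 1392\right) \left(-25\right) = \left(- \frac{2807}{2}\right) \left(-25\right) = \frac{70175}{2}$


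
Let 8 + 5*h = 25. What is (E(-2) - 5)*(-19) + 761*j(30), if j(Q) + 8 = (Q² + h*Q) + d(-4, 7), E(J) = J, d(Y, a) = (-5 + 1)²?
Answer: 768743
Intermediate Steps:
d(Y, a) = 16 (d(Y, a) = (-4)² = 16)
h = 17/5 (h = -8/5 + (⅕)*25 = -8/5 + 5 = 17/5 ≈ 3.4000)
j(Q) = 8 + Q² + 17*Q/5 (j(Q) = -8 + ((Q² + 17*Q/5) + 16) = -8 + (16 + Q² + 17*Q/5) = 8 + Q² + 17*Q/5)
(E(-2) - 5)*(-19) + 761*j(30) = (-2 - 5)*(-19) + 761*(8 + 30² + (17/5)*30) = -7*(-19) + 761*(8 + 900 + 102) = 133 + 761*1010 = 133 + 768610 = 768743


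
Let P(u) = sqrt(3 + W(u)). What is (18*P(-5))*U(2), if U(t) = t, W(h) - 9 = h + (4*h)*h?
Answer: 36*sqrt(107) ≈ 372.39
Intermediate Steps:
W(h) = 9 + h + 4*h**2 (W(h) = 9 + (h + (4*h)*h) = 9 + (h + 4*h**2) = 9 + h + 4*h**2)
P(u) = sqrt(12 + u + 4*u**2) (P(u) = sqrt(3 + (9 + u + 4*u**2)) = sqrt(12 + u + 4*u**2))
(18*P(-5))*U(2) = (18*sqrt(12 - 5 + 4*(-5)**2))*2 = (18*sqrt(12 - 5 + 4*25))*2 = (18*sqrt(12 - 5 + 100))*2 = (18*sqrt(107))*2 = 36*sqrt(107)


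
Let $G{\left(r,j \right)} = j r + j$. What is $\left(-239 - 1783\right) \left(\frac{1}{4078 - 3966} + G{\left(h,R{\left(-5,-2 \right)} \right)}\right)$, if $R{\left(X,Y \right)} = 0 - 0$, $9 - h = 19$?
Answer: $- \frac{1011}{56} \approx -18.054$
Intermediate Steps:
$h = -10$ ($h = 9 - 19 = -10$)
$R{\left(X,Y \right)} = 0$ ($R{\left(X,Y \right)} = 0 + 0 = 0$)
$G{\left(r,j \right)} = j + j r$
$\left(-239 - 1783\right) \left(\frac{1}{4078 - 3966} + G{\left(h,R{\left(-5,-2 \right)} \right)}\right) = \left(-239 - 1783\right) \left(\frac{1}{4078 - 3966} + 0 \left(1 - 10\right)\right) = - 2022 \left(\frac{1}{112} + 0 \left(-9\right)\right) = - 2022 \left(\frac{1}{112} + 0\right) = \left(-2022\right) \frac{1}{112} = - \frac{1011}{56}$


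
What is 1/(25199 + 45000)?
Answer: 1/70199 ≈ 1.4245e-5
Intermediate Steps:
1/(25199 + 45000) = 1/70199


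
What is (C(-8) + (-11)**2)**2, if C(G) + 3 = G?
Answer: 12100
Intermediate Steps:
C(G) = -3 + G
(C(-8) + (-11)**2)**2 = ((-3 - 8) + (-11)**2)**2 = (-11 + 121)**2 = 110**2 = 12100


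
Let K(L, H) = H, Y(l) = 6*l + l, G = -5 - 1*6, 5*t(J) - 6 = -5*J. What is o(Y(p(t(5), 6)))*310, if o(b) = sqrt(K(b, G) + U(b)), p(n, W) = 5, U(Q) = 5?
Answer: 310*I*sqrt(6) ≈ 759.34*I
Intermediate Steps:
t(J) = 6/5 - J (t(J) = 6/5 + (-5*J)/5 = 6/5 - J)
G = -11 (G = -5 - 6 = -11)
Y(l) = 7*l
o(b) = I*sqrt(6) (o(b) = sqrt(-11 + 5) = sqrt(-6) = I*sqrt(6))
o(Y(p(t(5), 6)))*310 = (I*sqrt(6))*310 = 310*I*sqrt(6)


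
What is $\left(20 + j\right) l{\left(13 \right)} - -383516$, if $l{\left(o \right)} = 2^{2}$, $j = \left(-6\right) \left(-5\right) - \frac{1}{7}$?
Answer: $\frac{2686008}{7} \approx 3.8372 \cdot 10^{5}$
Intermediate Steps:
$j = \frac{209}{7}$ ($j = 30 - \frac{1}{7} = \frac{209}{7} \approx 29.857$)
$l{\left(o \right)} = 4$
$\left(20 + j\right) l{\left(13 \right)} - -383516 = \left(20 + \frac{209}{7}\right) 4 - -383516 = \frac{349}{7} \cdot 4 + 383516 = \frac{1396}{7} + 383516 = \frac{2686008}{7}$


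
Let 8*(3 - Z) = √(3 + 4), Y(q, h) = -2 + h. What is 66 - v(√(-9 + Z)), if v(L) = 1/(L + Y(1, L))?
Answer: 66 - 1/(-2 + 2*I*√(6 + √7/8)) ≈ 66.068 + 0.17161*I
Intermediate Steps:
Z = 3 - √7/8 (Z = 3 - √(3 + 4)/8 = 3 - √7/8 ≈ 2.6693)
v(L) = 1/(-2 + 2*L) (v(L) = 1/(L + (-2 + L)) = 1/(-2 + 2*L))
66 - v(√(-9 + Z)) = 66 - 1/(2*(-1 + √(-9 + (3 - √7/8)))) = 66 - 1/(2*(-1 + √(-6 - √7/8)))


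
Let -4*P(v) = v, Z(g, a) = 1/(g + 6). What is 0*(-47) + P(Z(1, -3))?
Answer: -1/28 ≈ -0.035714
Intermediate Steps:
Z(g, a) = 1/(6 + g)
P(v) = -v/4
0*(-47) + P(Z(1, -3)) = 0*(-47) - 1/(4*(6 + 1)) = 0 - ¼/7 = 0 - ¼*⅐ = 0 - 1/28 = -1/28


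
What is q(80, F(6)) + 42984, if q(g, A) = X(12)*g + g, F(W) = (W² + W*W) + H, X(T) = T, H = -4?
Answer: 44024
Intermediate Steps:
F(W) = -4 + 2*W² (F(W) = (W² + W*W) - 4 = (W² + W²) - 4 = 2*W² - 4 = -4 + 2*W²)
q(g, A) = 13*g (q(g, A) = 12*g + g = 13*g)
q(80, F(6)) + 42984 = 13*80 + 42984 = 1040 + 42984 = 44024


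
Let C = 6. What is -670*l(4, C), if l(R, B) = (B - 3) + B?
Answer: -6030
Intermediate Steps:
l(R, B) = -3 + 2*B (l(R, B) = (-3 + B) + B = -3 + 2*B)
-670*l(4, C) = -670*(-3 + 2*6) = -670*(-3 + 12) = -670*9 = -6030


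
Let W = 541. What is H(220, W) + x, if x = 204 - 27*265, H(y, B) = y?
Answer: -6731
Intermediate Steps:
x = -6951 (x = 204 - 7155 = -6951)
H(220, W) + x = 220 - 6951 = -6731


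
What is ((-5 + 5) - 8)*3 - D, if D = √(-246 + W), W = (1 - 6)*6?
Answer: -24 - 2*I*√69 ≈ -24.0 - 16.613*I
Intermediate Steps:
W = -30 (W = -5*6 = -30)
D = 2*I*√69 (D = √(-246 - 30) = √(-276) = 2*I*√69 ≈ 16.613*I)
((-5 + 5) - 8)*3 - D = ((-5 + 5) - 8)*3 - 2*I*√69 = (0 - 8)*3 - 2*I*√69 = -8*3 - 2*I*√69 = -24 - 2*I*√69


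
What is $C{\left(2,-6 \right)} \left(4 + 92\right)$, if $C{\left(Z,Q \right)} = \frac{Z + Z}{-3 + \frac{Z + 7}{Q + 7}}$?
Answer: $64$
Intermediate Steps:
$C{\left(Z,Q \right)} = \frac{2 Z}{-3 + \frac{7 + Z}{7 + Q}}$
$C{\left(2,-6 \right)} \left(4 + 92\right) = \left(-2\right) 2 \frac{1}{14 - 2 + 3 \left(-6\right)} \left(7 - 6\right) \left(4 + 92\right) = \left(-2\right) 2 \frac{1}{14 - 2 - 18} \cdot 1 \cdot 96 = \left(-2\right) 2 \frac{1}{-6} \cdot 1 \cdot 96 = \left(-2\right) 2 \left(- \frac{1}{6}\right) 1 \cdot 96 = \frac{2}{3} \cdot 96 = 64$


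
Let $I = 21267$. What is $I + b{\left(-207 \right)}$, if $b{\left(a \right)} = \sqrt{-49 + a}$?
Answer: $21267 + 16 i \approx 21267.0 + 16.0 i$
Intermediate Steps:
$I + b{\left(-207 \right)} = 21267 + \sqrt{-49 - 207} = 21267 + \sqrt{-256} = 21267 + 16 i$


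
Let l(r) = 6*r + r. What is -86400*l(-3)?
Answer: 1814400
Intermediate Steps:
l(r) = 7*r
-86400*l(-3) = -604800*(-3) = -86400*(-21) = 1814400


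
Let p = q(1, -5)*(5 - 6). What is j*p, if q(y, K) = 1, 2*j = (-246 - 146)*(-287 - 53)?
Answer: -66640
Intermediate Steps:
j = 66640 (j = ((-246 - 146)*(-287 - 53))/2 = (-392*(-340))/2 = (1/2)*133280 = 66640)
p = -1 (p = 1*(5 - 6) = 1*(-1) = -1)
j*p = 66640*(-1) = -66640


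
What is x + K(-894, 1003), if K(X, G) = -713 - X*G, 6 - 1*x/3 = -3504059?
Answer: 11408164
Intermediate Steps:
x = 10512195 (x = 18 - 3*(-3504059) = 18 + 10512177 = 10512195)
K(X, G) = -713 - G*X
x + K(-894, 1003) = 10512195 + (-713 - 1*1003*(-894)) = 10512195 + (-713 + 896682) = 10512195 + 895969 = 11408164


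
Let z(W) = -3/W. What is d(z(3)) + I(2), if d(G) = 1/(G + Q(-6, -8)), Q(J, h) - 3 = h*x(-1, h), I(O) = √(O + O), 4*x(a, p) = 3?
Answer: 7/4 ≈ 1.7500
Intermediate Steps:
x(a, p) = ¾ (x(a, p) = (¼)*3 = ¾)
I(O) = √2*√O (I(O) = √(2*O) = √2*√O)
Q(J, h) = 3 + 3*h/4 (Q(J, h) = 3 + h*(¾) = 3 + 3*h/4)
d(G) = 1/(-3 + G) (d(G) = 1/(G + (3 + (¾)*(-8))) = 1/(G + (3 - 6)) = 1/(G - 3) = 1/(-3 + G))
d(z(3)) + I(2) = 1/(-3 - 3/3) + √2*√2 = 1/(-3 - 3*⅓) + 2 = 1/(-3 - 1) + 2 = 1/(-4) + 2 = -¼ + 2 = 7/4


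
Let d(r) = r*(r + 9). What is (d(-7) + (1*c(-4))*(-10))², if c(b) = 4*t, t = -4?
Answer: 21316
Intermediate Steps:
c(b) = -16 (c(b) = 4*(-4) = -16)
d(r) = r*(9 + r)
(d(-7) + (1*c(-4))*(-10))² = (-7*(9 - 7) + (1*(-16))*(-10))² = (-7*2 - 16*(-10))² = (-14 + 160)² = 146² = 21316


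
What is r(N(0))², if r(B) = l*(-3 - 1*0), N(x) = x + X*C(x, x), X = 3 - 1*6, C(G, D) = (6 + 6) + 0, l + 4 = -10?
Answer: 1764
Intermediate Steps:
l = -14 (l = -4 - 10 = -14)
C(G, D) = 12 (C(G, D) = 12 + 0 = 12)
X = -3 (X = 3 - 6 = -3)
N(x) = -36 + x (N(x) = x - 3*12 = x - 36 = -36 + x)
r(B) = 42 (r(B) = -14*(-3 - 1*0) = -14*(-3 + 0) = -14*(-3) = 42)
r(N(0))² = 42² = 1764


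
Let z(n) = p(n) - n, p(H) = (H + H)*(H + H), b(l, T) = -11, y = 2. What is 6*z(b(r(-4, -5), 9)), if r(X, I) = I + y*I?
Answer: 2970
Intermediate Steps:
r(X, I) = 3*I (r(X, I) = I + 2*I = 3*I)
p(H) = 4*H² (p(H) = (2*H)*(2*H) = 4*H²)
z(n) = -n + 4*n² (z(n) = 4*n² - n = -n + 4*n²)
6*z(b(r(-4, -5), 9)) = 6*(-11*(-1 + 4*(-11))) = 6*(-11*(-1 - 44)) = 6*(-11*(-45)) = 6*495 = 2970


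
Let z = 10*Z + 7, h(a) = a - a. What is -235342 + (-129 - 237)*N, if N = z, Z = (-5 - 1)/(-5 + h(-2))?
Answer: -242296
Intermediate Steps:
h(a) = 0
Z = 6/5 (Z = (-5 - 1)/(-5 + 0) = -6/(-5) = -6*(-⅕) = 6/5 ≈ 1.2000)
z = 19 (z = 10*(6/5) + 7 = 12 + 7 = 19)
N = 19
-235342 + (-129 - 237)*N = -235342 + (-129 - 237)*19 = -235342 - 366*19 = -235342 - 6954 = -242296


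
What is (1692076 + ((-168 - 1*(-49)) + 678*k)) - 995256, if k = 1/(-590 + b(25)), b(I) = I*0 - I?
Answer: 142823479/205 ≈ 6.9670e+5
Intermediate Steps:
b(I) = -I (b(I) = 0 - I = -I)
k = -1/615 (k = 1/(-590 - 1*25) = 1/(-590 - 25) = 1/(-615) = -1/615 ≈ -0.0016260)
(1692076 + ((-168 - 1*(-49)) + 678*k)) - 995256 = (1692076 + ((-168 - 1*(-49)) + 678*(-1/615))) - 995256 = (1692076 + ((-168 + 49) - 226/205)) - 995256 = (1692076 + (-119 - 226/205)) - 995256 = (1692076 - 24621/205) - 995256 = 346850959/205 - 995256 = 142823479/205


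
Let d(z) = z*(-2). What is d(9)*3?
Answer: -54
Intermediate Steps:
d(z) = -2*z
d(9)*3 = -2*9*3 = -18*3 = -54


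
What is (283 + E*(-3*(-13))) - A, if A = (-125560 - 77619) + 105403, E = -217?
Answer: 89596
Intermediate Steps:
A = -97776 (A = -203179 + 105403 = -97776)
(283 + E*(-3*(-13))) - A = (283 - (-651)*(-13)) - 1*(-97776) = (283 - 217*39) + 97776 = (283 - 8463) + 97776 = -8180 + 97776 = 89596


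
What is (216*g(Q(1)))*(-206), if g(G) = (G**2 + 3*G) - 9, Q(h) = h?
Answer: 222480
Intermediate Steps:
g(G) = -9 + G**2 + 3*G
(216*g(Q(1)))*(-206) = (216*(-9 + 1**2 + 3*1))*(-206) = (216*(-9 + 1 + 3))*(-206) = (216*(-5))*(-206) = -1080*(-206) = 222480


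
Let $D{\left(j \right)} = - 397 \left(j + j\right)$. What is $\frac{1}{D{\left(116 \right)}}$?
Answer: $- \frac{1}{92104} \approx -1.0857 \cdot 10^{-5}$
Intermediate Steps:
$D{\left(j \right)} = - 794 j$ ($D{\left(j \right)} = - 397 \cdot 2 j = - 794 j$)
$\frac{1}{D{\left(116 \right)}} = \frac{1}{\left(-794\right) 116} = \frac{1}{-92104} = - \frac{1}{92104}$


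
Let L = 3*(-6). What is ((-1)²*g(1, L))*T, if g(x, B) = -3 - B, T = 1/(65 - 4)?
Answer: 15/61 ≈ 0.24590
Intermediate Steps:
L = -18
T = 1/61 ≈ 0.016393
((-1)²*g(1, L))*T = ((-1)²*(-3 - 1*(-18)))*(1/61) = (1*(-3 + 18))*(1/61) = (1*15)*(1/61) = 15*(1/61) = 15/61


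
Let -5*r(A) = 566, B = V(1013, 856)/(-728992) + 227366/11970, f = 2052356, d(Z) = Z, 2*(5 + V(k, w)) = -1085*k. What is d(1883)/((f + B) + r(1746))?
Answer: 864795919680/942532277252201 ≈ 0.00091752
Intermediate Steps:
V(k, w) = -5 - 1085*k/2 (V(k, w) = -5 + (-1085*k)/2 = -5 - 1085*k/2)
B = 9069799913/459264960 (B = (-5 - 1085/2*1013)/(-728992) + 227366/11970 = (-5 - 1099105/2)*(-1/728992) + 227366*(1/11970) = -1099115/2*(-1/728992) + 113683/5985 = 1099115/1457984 + 113683/5985 = 9069799913/459264960 ≈ 19.749)
r(A) = -566/5 (r(A) = -⅕*566 = -566/5)
d(1883)/((f + B) + r(1746)) = 1883/((2052356 + 9069799913/459264960) - 566/5) = 1883/(942584266045673/459264960 - 566/5) = 1883/(942532277252201/459264960) = 1883*(459264960/942532277252201) = 864795919680/942532277252201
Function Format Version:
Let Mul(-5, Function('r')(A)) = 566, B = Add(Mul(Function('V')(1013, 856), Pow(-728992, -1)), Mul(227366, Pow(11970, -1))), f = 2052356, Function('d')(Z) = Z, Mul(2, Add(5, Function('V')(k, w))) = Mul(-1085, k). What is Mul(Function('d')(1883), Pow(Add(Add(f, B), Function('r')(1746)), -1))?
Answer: Rational(864795919680, 942532277252201) ≈ 0.00091752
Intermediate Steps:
Function('V')(k, w) = Add(-5, Mul(Rational(-1085, 2), k)) (Function('V')(k, w) = Add(-5, Mul(Rational(1, 2), Mul(-1085, k))) = Add(-5, Mul(Rational(-1085, 2), k)))
B = Rational(9069799913, 459264960) (B = Add(Mul(Add(-5, Mul(Rational(-1085, 2), 1013)), Pow(-728992, -1)), Mul(227366, Pow(11970, -1))) = Add(Mul(Add(-5, Rational(-1099105, 2)), Rational(-1, 728992)), Mul(227366, Rational(1, 11970))) = Add(Mul(Rational(-1099115, 2), Rational(-1, 728992)), Rational(113683, 5985)) = Add(Rational(1099115, 1457984), Rational(113683, 5985)) = Rational(9069799913, 459264960) ≈ 19.749)
Function('r')(A) = Rational(-566, 5) (Function('r')(A) = Mul(Rational(-1, 5), 566) = Rational(-566, 5))
Mul(Function('d')(1883), Pow(Add(Add(f, B), Function('r')(1746)), -1)) = Mul(1883, Pow(Add(Add(2052356, Rational(9069799913, 459264960)), Rational(-566, 5)), -1)) = Mul(1883, Pow(Add(Rational(942584266045673, 459264960), Rational(-566, 5)), -1)) = Mul(1883, Pow(Rational(942532277252201, 459264960), -1)) = Mul(1883, Rational(459264960, 942532277252201)) = Rational(864795919680, 942532277252201)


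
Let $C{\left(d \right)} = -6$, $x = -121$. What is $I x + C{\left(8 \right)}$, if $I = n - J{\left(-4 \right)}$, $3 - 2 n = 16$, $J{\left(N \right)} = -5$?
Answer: $\frac{351}{2} \approx 175.5$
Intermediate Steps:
$n = - \frac{13}{2}$ ($n = \frac{3}{2} - 8 = - \frac{13}{2} \approx -6.5$)
$I = - \frac{3}{2}$ ($I = - \frac{13}{2} - -5 = - \frac{13}{2} + 5 = - \frac{3}{2} \approx -1.5$)
$I x + C{\left(8 \right)} = \left(- \frac{3}{2}\right) \left(-121\right) - 6 = \frac{363}{2} - 6 = \frac{351}{2}$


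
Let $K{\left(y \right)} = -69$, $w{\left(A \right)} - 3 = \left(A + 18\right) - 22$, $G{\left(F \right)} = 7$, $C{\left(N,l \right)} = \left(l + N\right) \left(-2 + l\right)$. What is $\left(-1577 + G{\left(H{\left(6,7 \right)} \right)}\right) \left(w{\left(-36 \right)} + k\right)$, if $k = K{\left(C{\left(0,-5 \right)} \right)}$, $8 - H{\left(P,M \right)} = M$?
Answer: $166420$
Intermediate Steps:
$H{\left(P,M \right)} = 8 - M$
$C{\left(N,l \right)} = \left(-2 + l\right) \left(N + l\right)$ ($C{\left(N,l \right)} = \left(N + l\right) \left(-2 + l\right) = \left(-2 + l\right) \left(N + l\right)$)
$w{\left(A \right)} = -1 + A$ ($w{\left(A \right)} = 3 + \left(\left(A + 18\right) - 22\right) = 3 + \left(\left(18 + A\right) - 22\right) = 3 + \left(-4 + A\right) = -1 + A$)
$k = -69$
$\left(-1577 + G{\left(H{\left(6,7 \right)} \right)}\right) \left(w{\left(-36 \right)} + k\right) = \left(-1577 + 7\right) \left(\left(-1 - 36\right) - 69\right) = - 1570 \left(-37 - 69\right) = \left(-1570\right) \left(-106\right) = 166420$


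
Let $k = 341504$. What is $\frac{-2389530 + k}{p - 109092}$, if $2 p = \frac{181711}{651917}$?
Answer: $\frac{2670285931684}{142237677017} \approx 18.773$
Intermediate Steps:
$p = \frac{181711}{1303834}$ ($p = \frac{181711 \cdot \frac{1}{651917}}{2} = \frac{1}{2} \cdot \frac{181711}{651917} = \frac{181711}{1303834} \approx 0.13937$)
$\frac{-2389530 + k}{p - 109092} = \frac{-2389530 + 341504}{\frac{181711}{1303834} - 109092} = - \frac{2048026}{- \frac{142237677017}{1303834}} = \left(-2048026\right) \left(- \frac{1303834}{142237677017}\right) = \frac{2670285931684}{142237677017}$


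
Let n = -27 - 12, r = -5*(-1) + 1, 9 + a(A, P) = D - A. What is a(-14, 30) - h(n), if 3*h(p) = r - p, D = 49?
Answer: 39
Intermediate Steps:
a(A, P) = 40 - A (a(A, P) = -9 + (49 - A) = 40 - A)
r = 6 (r = 5 + 1 = 6)
n = -39
h(p) = 2 - p/3 (h(p) = (6 - p)/3 = 2 - p/3)
a(-14, 30) - h(n) = (40 - 1*(-14)) - (2 - 1/3*(-39)) = (40 + 14) - (2 + 13) = 54 - 1*15 = 54 - 15 = 39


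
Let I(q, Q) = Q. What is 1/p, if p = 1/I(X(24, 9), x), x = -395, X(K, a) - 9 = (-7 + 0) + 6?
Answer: -395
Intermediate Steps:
X(K, a) = 8 (X(K, a) = 9 + ((-7 + 0) + 6) = 9 + (-7 + 6) = 9 - 1 = 8)
p = -1/395 (p = 1/(-395) = -1/395 ≈ -0.0025316)
1/p = 1/(-1/395) = -395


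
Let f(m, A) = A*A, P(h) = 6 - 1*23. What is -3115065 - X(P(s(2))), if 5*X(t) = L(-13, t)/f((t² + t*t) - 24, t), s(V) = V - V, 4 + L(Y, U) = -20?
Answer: -4501268901/1445 ≈ -3.1151e+6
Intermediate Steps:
L(Y, U) = -24 (L(Y, U) = -4 - 20 = -24)
s(V) = 0
P(h) = -17 (P(h) = 6 - 23 = -17)
f(m, A) = A²
X(t) = -24/(5*t²) (X(t) = (-24/t²)/5 = -24/(5*t²))
-3115065 - X(P(s(2))) = -3115065 - (-24)/(5*(-17)²) = -3115065 - (-24)/(5*289) = -3115065 - 1*(-24/1445) = -3115065 + 24/1445 = -4501268901/1445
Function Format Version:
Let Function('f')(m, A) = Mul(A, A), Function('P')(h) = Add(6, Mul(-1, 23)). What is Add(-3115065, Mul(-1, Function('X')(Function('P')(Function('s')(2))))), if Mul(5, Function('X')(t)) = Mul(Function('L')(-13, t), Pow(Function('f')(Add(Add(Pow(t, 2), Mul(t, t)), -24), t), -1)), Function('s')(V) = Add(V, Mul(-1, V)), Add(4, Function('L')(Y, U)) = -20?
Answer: Rational(-4501268901, 1445) ≈ -3.1151e+6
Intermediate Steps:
Function('L')(Y, U) = -24 (Function('L')(Y, U) = Add(-4, -20) = -24)
Function('s')(V) = 0
Function('P')(h) = -17 (Function('P')(h) = Add(6, -23) = -17)
Function('f')(m, A) = Pow(A, 2)
Function('X')(t) = Mul(Rational(-24, 5), Pow(t, -2)) (Function('X')(t) = Mul(Rational(1, 5), Mul(-24, Pow(Pow(t, 2), -1))) = Mul(Rational(1, 5), Mul(-24, Pow(t, -2))) = Mul(Rational(-24, 5), Pow(t, -2)))
Add(-3115065, Mul(-1, Function('X')(Function('P')(Function('s')(2))))) = Add(-3115065, Mul(-1, Mul(Rational(-24, 5), Pow(-17, -2)))) = Add(-3115065, Mul(-1, Mul(Rational(-24, 5), Rational(1, 289)))) = Add(-3115065, Mul(-1, Rational(-24, 1445))) = Add(-3115065, Rational(24, 1445)) = Rational(-4501268901, 1445)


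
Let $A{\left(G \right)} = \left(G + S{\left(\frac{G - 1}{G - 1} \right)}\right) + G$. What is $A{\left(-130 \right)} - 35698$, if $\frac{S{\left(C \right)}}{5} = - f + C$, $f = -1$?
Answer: $-35948$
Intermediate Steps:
$S{\left(C \right)} = 5 + 5 C$ ($S{\left(C \right)} = 5 \left(\left(-1\right) \left(-1\right) + C\right) = 5 \left(1 + C\right) = 5 + 5 C$)
$A{\left(G \right)} = 10 + 2 G$ ($A{\left(G \right)} = \left(G + \left(5 + 5 \frac{G - 1}{G - 1}\right)\right) + G = \left(G + \left(5 + 5 \frac{-1 + G}{-1 + G}\right)\right) + G = \left(G + \left(5 + 5 \cdot 1\right)\right) + G = \left(G + \left(5 + 5\right)\right) + G = \left(G + 10\right) + G = \left(10 + G\right) + G = 10 + 2 G$)
$A{\left(-130 \right)} - 35698 = \left(10 + 2 \left(-130\right)\right) - 35698 = \left(10 - 260\right) - 35698 = -250 - 35698 = -35948$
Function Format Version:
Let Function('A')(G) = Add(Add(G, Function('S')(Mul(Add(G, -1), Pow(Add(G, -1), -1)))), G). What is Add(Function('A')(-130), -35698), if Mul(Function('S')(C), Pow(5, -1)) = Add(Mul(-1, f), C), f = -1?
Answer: -35948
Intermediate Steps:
Function('S')(C) = Add(5, Mul(5, C)) (Function('S')(C) = Mul(5, Add(Mul(-1, -1), C)) = Mul(5, Add(1, C)) = Add(5, Mul(5, C)))
Function('A')(G) = Add(10, Mul(2, G)) (Function('A')(G) = Add(Add(G, Add(5, Mul(5, Mul(Add(G, -1), Pow(Add(G, -1), -1))))), G) = Add(Add(G, Add(5, Mul(5, Mul(Add(-1, G), Pow(Add(-1, G), -1))))), G) = Add(Add(G, Add(5, Mul(5, 1))), G) = Add(Add(G, Add(5, 5)), G) = Add(Add(G, 10), G) = Add(Add(10, G), G) = Add(10, Mul(2, G)))
Add(Function('A')(-130), -35698) = Add(Add(10, Mul(2, -130)), -35698) = Add(Add(10, -260), -35698) = Add(-250, -35698) = -35948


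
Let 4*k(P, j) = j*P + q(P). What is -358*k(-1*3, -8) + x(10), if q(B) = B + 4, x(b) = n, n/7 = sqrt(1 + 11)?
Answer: -4475/2 + 14*sqrt(3) ≈ -2213.3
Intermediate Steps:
n = 14*sqrt(3) (n = 7*sqrt(1 + 11) = 7*sqrt(12) = 7*(2*sqrt(3)) = 14*sqrt(3) ≈ 24.249)
x(b) = 14*sqrt(3)
q(B) = 4 + B
k(P, j) = 1 + P/4 + P*j/4 (k(P, j) = (j*P + (4 + P))/4 = (P*j + (4 + P))/4 = (4 + P + P*j)/4 = 1 + P/4 + P*j/4)
-358*k(-1*3, -8) + x(10) = -358*(1 + (-1*3)/4 + (1/4)*(-1*3)*(-8)) + 14*sqrt(3) = -358*(1 + (1/4)*(-3) + (1/4)*(-3)*(-8)) + 14*sqrt(3) = -358*(1 - 3/4 + 6) + 14*sqrt(3) = -358*25/4 + 14*sqrt(3) = -4475/2 + 14*sqrt(3)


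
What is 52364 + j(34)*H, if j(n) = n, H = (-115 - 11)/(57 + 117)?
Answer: 1517842/29 ≈ 52339.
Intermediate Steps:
H = -21/29 (H = -126/174 = -126*1/174 = -21/29 ≈ -0.72414)
52364 + j(34)*H = 52364 + 34*(-21/29) = 52364 - 714/29 = 1517842/29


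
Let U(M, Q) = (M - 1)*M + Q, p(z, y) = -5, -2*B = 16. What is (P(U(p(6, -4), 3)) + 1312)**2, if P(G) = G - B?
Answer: 1830609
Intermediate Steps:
B = -8 (B = -1/2*16 = -8)
U(M, Q) = Q + M*(-1 + M) (U(M, Q) = (-1 + M)*M + Q = M*(-1 + M) + Q = Q + M*(-1 + M))
P(G) = 8 + G (P(G) = G - 1*(-8) = G + 8 = 8 + G)
(P(U(p(6, -4), 3)) + 1312)**2 = ((8 + (3 + (-5)**2 - 1*(-5))) + 1312)**2 = ((8 + (3 + 25 + 5)) + 1312)**2 = ((8 + 33) + 1312)**2 = (41 + 1312)**2 = 1353**2 = 1830609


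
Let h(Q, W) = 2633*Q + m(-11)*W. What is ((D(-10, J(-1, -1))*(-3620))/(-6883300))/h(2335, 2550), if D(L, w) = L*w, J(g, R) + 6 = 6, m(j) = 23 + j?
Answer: 0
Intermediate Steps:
J(g, R) = 0 (J(g, R) = -6 + 6 = 0)
h(Q, W) = 12*W + 2633*Q (h(Q, W) = 2633*Q + (23 - 11)*W = 2633*Q + 12*W = 12*W + 2633*Q)
((D(-10, J(-1, -1))*(-3620))/(-6883300))/h(2335, 2550) = ((-10*0*(-3620))/(-6883300))/(12*2550 + 2633*2335) = ((0*(-3620))*(-1/6883300))/(30600 + 6148055) = (0*(-1/6883300))/6178655 = 0*(1/6178655) = 0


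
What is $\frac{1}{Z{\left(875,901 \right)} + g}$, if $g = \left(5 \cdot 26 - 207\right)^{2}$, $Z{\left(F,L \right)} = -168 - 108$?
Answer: $\frac{1}{5653} \approx 0.0001769$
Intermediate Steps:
$Z{\left(F,L \right)} = -276$ ($Z{\left(F,L \right)} = -168 - 108 = -276$)
$g = 5929$ ($g = \left(130 - 207\right)^{2} = \left(-77\right)^{2} = 5929$)
$\frac{1}{Z{\left(875,901 \right)} + g} = \frac{1}{-276 + 5929} = \frac{1}{5653}$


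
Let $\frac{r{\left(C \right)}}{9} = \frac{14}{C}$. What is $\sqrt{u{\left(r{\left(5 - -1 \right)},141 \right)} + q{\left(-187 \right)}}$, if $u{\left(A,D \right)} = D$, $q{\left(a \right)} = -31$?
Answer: $\sqrt{110} \approx 10.488$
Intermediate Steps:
$r{\left(C \right)} = \frac{126}{C}$ ($r{\left(C \right)} = 9 \frac{14}{C} = \frac{126}{C}$)
$\sqrt{u{\left(r{\left(5 - -1 \right)},141 \right)} + q{\left(-187 \right)}} = \sqrt{141 - 31} = \sqrt{110}$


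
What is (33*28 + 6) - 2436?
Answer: -1506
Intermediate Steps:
(33*28 + 6) - 2436 = (924 + 6) - 2436 = 930 - 2436 = -1506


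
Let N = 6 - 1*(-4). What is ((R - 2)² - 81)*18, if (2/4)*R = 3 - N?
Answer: 3150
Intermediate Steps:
N = 10 (N = 6 + 4 = 10)
R = -14 (R = 2*(3 - 1*10) = 2*(3 - 10) = 2*(-7) = -14)
((R - 2)² - 81)*18 = ((-14 - 2)² - 81)*18 = ((-16)² - 81)*18 = (256 - 81)*18 = 175*18 = 3150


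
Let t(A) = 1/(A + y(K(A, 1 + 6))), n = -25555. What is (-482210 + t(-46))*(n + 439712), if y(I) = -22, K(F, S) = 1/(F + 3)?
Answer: -13580324408117/68 ≈ -1.9971e+11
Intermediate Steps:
K(F, S) = 1/(3 + F)
t(A) = 1/(-22 + A) (t(A) = 1/(A - 22) = 1/(-22 + A))
(-482210 + t(-46))*(n + 439712) = (-482210 + 1/(-22 - 46))*(-25555 + 439712) = (-482210 + 1/(-68))*414157 = (-482210 - 1/68)*414157 = -32790281/68*414157 = -13580324408117/68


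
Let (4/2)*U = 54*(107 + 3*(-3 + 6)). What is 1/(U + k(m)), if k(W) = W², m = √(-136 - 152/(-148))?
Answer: 37/110890 ≈ 0.00033366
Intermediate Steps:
m = I*√184778/37 (m = √(-136 - 152*(-1/148)) = √(-136 + 38/37) = √(-4994/37) = I*√184778/37 ≈ 11.618*I)
U = 3132 (U = (54*(107 + 3*(-3 + 6)))/2 = (54*(107 + 3*3))/2 = (54*(107 + 9))/2 = (54*116)/2 = (½)*6264 = 3132)
1/(U + k(m)) = 1/(3132 + (I*√184778/37)²) = 1/(3132 - 4994/37) = 1/(110890/37) = 37/110890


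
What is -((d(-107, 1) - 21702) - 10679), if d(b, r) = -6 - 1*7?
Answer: 32394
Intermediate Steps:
d(b, r) = -13 (d(b, r) = -6 - 7 = -13)
-((d(-107, 1) - 21702) - 10679) = -((-13 - 21702) - 10679) = -(-21715 - 10679) = -1*(-32394) = 32394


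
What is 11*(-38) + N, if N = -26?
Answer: -444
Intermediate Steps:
11*(-38) + N = 11*(-38) - 26 = -418 - 26 = -444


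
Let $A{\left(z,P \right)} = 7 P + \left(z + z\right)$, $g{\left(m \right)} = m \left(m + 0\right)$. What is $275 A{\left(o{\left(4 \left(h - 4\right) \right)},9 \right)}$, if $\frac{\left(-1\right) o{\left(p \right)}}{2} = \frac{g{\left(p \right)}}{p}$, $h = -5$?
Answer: $56925$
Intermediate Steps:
$g{\left(m \right)} = m^{2}$ ($g{\left(m \right)} = m m = m^{2}$)
$o{\left(p \right)} = - 2 p$ ($o{\left(p \right)} = - 2 \frac{p^{2}}{p} = - 2 p$)
$A{\left(z,P \right)} = 2 z + 7 P$ ($A{\left(z,P \right)} = 7 P + 2 z = 2 z + 7 P$)
$275 A{\left(o{\left(4 \left(h - 4\right) \right)},9 \right)} = 275 \left(2 \left(- 2 \cdot 4 \left(-5 - 4\right)\right) + 7 \cdot 9\right) = 275 \left(2 \left(- 2 \cdot 4 \left(-9\right)\right) + 63\right) = 275 \left(2 \left(\left(-2\right) \left(-36\right)\right) + 63\right) = 275 \left(2 \cdot 72 + 63\right) = 275 \left(144 + 63\right) = 275 \cdot 207 = 56925$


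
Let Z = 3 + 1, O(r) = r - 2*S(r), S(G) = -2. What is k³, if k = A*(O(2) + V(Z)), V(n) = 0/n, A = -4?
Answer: -13824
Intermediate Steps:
O(r) = 4 + r (O(r) = r - 2*(-2) = r + 4 = 4 + r)
Z = 4
V(n) = 0
k = -24 (k = -4*((4 + 2) + 0) = -4*(6 + 0) = -4*6 = -24)
k³ = (-24)³ = -13824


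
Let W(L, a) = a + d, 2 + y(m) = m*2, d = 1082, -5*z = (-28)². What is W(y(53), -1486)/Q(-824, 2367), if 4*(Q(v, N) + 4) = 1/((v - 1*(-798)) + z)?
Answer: 1477024/14629 ≈ 100.97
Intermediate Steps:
z = -784/5 (z = -⅕*(-28)² = -⅕*784 = -784/5 ≈ -156.80)
Q(v, N) = -4 + 1/(4*(3206/5 + v)) (Q(v, N) = -4 + 1/(4*((v - 1*(-798)) - 784/5)) = -4 + 1/(4*((v + 798) - 784/5)) = -4 + 1/(4*((798 + v) - 784/5)) = -4 + 1/(4*(3206/5 + v)))
y(m) = -2 + 2*m (y(m) = -2 + m*2 = -2 + 2*m)
W(L, a) = 1082 + a (W(L, a) = a + 1082 = 1082 + a)
W(y(53), -1486)/Q(-824, 2367) = (1082 - 1486)/(((-51291 - 80*(-824))/(4*(3206 + 5*(-824))))) = -404*4*(3206 - 4120)/(-51291 + 65920) = -404/((¼)*14629/(-914)) = -404/((¼)*(-1/914)*14629) = -404/(-14629/3656) = -404*(-3656/14629) = 1477024/14629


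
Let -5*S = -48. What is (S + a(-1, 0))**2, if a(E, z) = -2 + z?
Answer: 1444/25 ≈ 57.760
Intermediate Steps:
S = 48/5 (S = -1/5*(-48) = 48/5 ≈ 9.6000)
(S + a(-1, 0))**2 = (48/5 + (-2 + 0))**2 = (48/5 - 2)**2 = (38/5)**2 = 1444/25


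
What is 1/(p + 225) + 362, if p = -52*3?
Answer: 24979/69 ≈ 362.01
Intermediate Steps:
p = -156
1/(p + 225) + 362 = 1/(-156 + 225) + 362 = 1/69 + 362 = 24979/69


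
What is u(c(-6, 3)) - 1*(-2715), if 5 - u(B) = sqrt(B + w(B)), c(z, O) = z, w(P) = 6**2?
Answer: 2720 - sqrt(30) ≈ 2714.5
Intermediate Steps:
w(P) = 36
u(B) = 5 - sqrt(36 + B) (u(B) = 5 - sqrt(B + 36) = 5 - sqrt(36 + B))
u(c(-6, 3)) - 1*(-2715) = (5 - sqrt(36 - 6)) - 1*(-2715) = (5 - sqrt(30)) + 2715 = 2720 - sqrt(30)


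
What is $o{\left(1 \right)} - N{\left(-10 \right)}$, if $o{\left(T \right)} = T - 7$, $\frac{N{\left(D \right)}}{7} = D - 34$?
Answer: $302$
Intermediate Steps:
$N{\left(D \right)} = -238 + 7 D$ ($N{\left(D \right)} = 7 \left(D - 34\right) = 7 \left(-34 + D\right) = -238 + 7 D$)
$o{\left(T \right)} = -7 + T$ ($o{\left(T \right)} = T - 7 = -7 + T$)
$o{\left(1 \right)} - N{\left(-10 \right)} = \left(-7 + 1\right) - \left(-238 + 7 \left(-10\right)\right) = -6 - \left(-238 - 70\right) = -6 - -308 = -6 + 308 = 302$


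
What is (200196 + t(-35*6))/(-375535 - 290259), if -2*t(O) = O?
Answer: -200301/665794 ≈ -0.30085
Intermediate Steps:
t(O) = -O/2
(200196 + t(-35*6))/(-375535 - 290259) = (200196 - (-35)*6/2)/(-375535 - 290259) = (200196 - ½*(-210))/(-665794) = (200196 + 105)*(-1/665794) = 200301*(-1/665794) = -200301/665794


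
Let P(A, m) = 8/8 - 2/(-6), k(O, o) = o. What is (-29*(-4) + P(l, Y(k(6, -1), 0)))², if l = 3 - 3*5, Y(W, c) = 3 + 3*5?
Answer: 123904/9 ≈ 13767.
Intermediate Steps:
Y(W, c) = 18 (Y(W, c) = 3 + 15 = 18)
l = -12 (l = 3 - 15 = -12)
P(A, m) = 4/3 (P(A, m) = 8*(⅛) - 2*(-⅙) = 1 + ⅓ = 4/3)
(-29*(-4) + P(l, Y(k(6, -1), 0)))² = (-29*(-4) + 4/3)² = (116 + 4/3)² = (352/3)² = 123904/9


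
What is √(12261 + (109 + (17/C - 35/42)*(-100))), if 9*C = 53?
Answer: 2*√76883655/159 ≈ 110.29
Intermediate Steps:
C = 53/9 (C = (⅑)*53 = 53/9 ≈ 5.8889)
√(12261 + (109 + (17/C - 35/42)*(-100))) = √(12261 + (109 + (17/(53/9) - 35/42)*(-100))) = √(12261 + (109 + (17*(9/53) - 35*1/42)*(-100))) = √(12261 + (109 + (153/53 - ⅚)*(-100))) = √(12261 + (109 + (653/318)*(-100))) = √(12261 + (109 - 32650/159)) = √(12261 - 15319/159) = √(1934180/159) = 2*√76883655/159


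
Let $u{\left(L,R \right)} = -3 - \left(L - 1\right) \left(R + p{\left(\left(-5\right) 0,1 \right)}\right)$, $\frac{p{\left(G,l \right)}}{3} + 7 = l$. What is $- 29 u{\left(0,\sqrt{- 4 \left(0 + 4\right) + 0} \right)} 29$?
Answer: $17661 - 3364 i \approx 17661.0 - 3364.0 i$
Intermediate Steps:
$p{\left(G,l \right)} = -21 + 3 l$
$u{\left(L,R \right)} = -3 - \left(-1 + L\right) \left(-18 + R\right)$ ($u{\left(L,R \right)} = -3 - \left(L - 1\right) \left(R + \left(-21 + 3 \cdot 1\right)\right) = -3 - \left(-1 + L\right) \left(R + \left(-21 + 3\right)\right) = -3 - \left(-1 + L\right) \left(R - 18\right) = -3 - \left(-1 + L\right) \left(-18 + R\right)$)
$- 29 u{\left(0,\sqrt{- 4 \left(0 + 4\right) + 0} \right)} 29 = - 29 \left(-21 + \sqrt{- 4 \left(0 + 4\right) + 0} + 18 \cdot 0 - 0 \sqrt{- 4 \left(0 + 4\right) + 0}\right) 29 = - 29 \left(-21 + \sqrt{\left(-4\right) 4 + 0} + 0 - 0 \sqrt{\left(-4\right) 4 + 0}\right) 29 = - 29 \left(-21 + \sqrt{-16 + 0} + 0 - 0 \sqrt{-16 + 0}\right) 29 = - 29 \left(-21 + \sqrt{-16} + 0 - 0 \sqrt{-16}\right) 29 = - 29 \left(-21 + 4 i + 0 - 0 \cdot 4 i\right) 29 = - 29 \left(-21 + 4 i + 0 + 0\right) 29 = - 29 \left(-21 + 4 i\right) 29 = \left(609 - 116 i\right) 29 = 17661 - 3364 i$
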